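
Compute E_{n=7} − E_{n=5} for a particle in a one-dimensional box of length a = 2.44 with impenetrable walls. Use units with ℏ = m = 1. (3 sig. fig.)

ΔE = 19.9

E_n = n²π²ℏ²/(2ma²), so ΔE = (7² − 5²) π²ℏ²/(2ma²).
ΔE = 24 × π² / (2 × 1 × 2.44²) = 19.89.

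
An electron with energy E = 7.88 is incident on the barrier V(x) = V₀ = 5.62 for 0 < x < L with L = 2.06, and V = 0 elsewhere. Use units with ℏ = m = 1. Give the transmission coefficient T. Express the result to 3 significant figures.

E > V₀: inside the barrier k₂ = √(2m(E − V₀))/ℏ = 2.126, k₂L = 4.380.
T = [1 + V₀² sin²(k₂L) / (4E(E − V₀))]⁻¹ = 1/1.396 = 0.716.

T = 0.716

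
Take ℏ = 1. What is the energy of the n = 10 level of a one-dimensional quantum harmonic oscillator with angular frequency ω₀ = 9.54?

Using E_n = (n + ½)ℏω₀: E_10 = 10.5 × 9.54 = 100.2.

E = 100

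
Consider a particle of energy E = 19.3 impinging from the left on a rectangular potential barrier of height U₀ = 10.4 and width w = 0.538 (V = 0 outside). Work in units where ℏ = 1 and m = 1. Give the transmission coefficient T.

T = 0.916

Above the barrier the interior wavenumber is k₂ = √(2m(E − U₀))/ℏ = 4.219, giving phase k₂w = 2.270.
T = [1 + U₀² sin²(k₂w) / (4E(E − U₀))]⁻¹ = 1/1.092 = 0.916.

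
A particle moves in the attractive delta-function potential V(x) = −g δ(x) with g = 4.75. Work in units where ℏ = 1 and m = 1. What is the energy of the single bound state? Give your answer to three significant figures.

The bound state is ψ(x) = √κ e^{−κ|x|}. The derivative jump ψ'(0⁺) − ψ'(0⁻) = −(2mg/ℏ²)ψ(0) fixes κ = mg/ℏ² = 4.750.
Then E = −ℏ²κ²/(2m) = −mg²/(2ℏ²) = -11.28.

E = -11.3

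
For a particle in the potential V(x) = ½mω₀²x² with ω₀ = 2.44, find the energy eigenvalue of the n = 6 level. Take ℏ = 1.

Using E_n = (n + ½)ℏω₀: E_6 = 6.5 × 2.44 = 15.86.

E = 15.9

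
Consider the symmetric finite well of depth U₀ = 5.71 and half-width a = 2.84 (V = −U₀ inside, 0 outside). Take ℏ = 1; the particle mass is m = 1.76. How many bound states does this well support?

The dimensionless depth is z₀ = a√(2mU₀)/ℏ = 2.84 × √(20.10) = 12.73.
A new bound state (alternating even/odd) appears each time z₀ passes a multiple of π/2, so N = ⌊2z₀/π⌋ + 1 = ⌊8.106⌋ + 1 = 9.

N = 9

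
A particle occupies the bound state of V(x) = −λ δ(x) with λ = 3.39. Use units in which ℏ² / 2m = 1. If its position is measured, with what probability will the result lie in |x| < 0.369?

P = 0.714

The normalised bound state is ψ = √κ e^{−κ|x|} with κ = mλ/ℏ² = 1.695.
P(|x| < d) = ∫_{−d}^{d} κ e^{−2κ|x|} dx = 1 − e^{−2κd} = 1 − e^{−1.251} = 0.7138.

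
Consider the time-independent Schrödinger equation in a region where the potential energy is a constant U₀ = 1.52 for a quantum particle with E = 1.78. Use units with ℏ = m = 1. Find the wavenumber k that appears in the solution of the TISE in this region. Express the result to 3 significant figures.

k = 0.721

With E > U₀ the solution is oscillatory, ψ ∝ e^{±ikx} with k = √(2m(E − U₀))/ℏ.
k = √(2 × 1 × 0.26) = 0.7211.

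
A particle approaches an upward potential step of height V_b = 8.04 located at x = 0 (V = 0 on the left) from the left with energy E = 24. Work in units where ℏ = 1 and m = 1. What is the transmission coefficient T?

The wavenumbers are k₁ = √(2mE)/ℏ = 6.928 on the left and k₂ = √(2m(E − V_b))/ℏ = 5.650 on the right.
Continuity of ψ and ψ′ at the step yields the reflection amplitude r = (k₁ − k₂)/(k₁ + k₂) = 0.1016; thus R = |r|² = 0.01033, T = 0.9897.

T = 0.990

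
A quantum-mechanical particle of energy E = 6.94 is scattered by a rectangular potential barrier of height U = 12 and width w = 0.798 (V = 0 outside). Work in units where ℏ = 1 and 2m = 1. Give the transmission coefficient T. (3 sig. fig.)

E < U: inside the barrier ψ ∝ e^{±κx} with κ = √(2m(U − E))/ℏ = 2.249.
κw = 1.795, sinh(κw) = 2.927.
The exact tunnelling result is T⁻¹ = 1 + U² sinh²(κw) / [4E(U − E)] = 9.782, so T = 0.102.

T = 0.102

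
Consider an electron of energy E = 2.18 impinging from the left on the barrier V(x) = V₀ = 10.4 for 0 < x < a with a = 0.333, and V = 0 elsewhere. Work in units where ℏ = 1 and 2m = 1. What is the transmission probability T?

E < V₀: inside the barrier ψ ∝ e^{±κx} with κ = √(2m(V₀ − E))/ℏ = 2.867.
κa = 0.9547, sinh(κa) = 1.107.
Matching ψ, ψ′ at both faces gives T = [1 + V₀² sinh²(κa) / (4E(V₀ − E))]⁻¹ = 1/2.848 = 0.351.

T = 0.351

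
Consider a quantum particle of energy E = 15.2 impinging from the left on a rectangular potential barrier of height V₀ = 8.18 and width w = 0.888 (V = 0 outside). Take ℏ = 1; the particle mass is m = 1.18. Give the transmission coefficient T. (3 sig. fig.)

E > V₀: inside the barrier k₂ = √(2m(E − V₀))/ℏ = 4.070, k₂w = 3.614.
Matching at both interfaces gives T⁻¹ = 1 + V₀² sin²(k₂w) / [4E(E − V₀)] = 1.033, hence T = 0.969.

T = 0.969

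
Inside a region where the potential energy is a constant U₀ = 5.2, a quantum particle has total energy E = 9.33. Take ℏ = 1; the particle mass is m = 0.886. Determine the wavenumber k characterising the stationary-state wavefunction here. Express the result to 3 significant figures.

With E > U₀ the solution is oscillatory, ψ ∝ e^{±ikx} with k = √(2m(E − U₀))/ℏ.
k = √(2 × 0.886 × 4.13) = 2.705.

k = 2.71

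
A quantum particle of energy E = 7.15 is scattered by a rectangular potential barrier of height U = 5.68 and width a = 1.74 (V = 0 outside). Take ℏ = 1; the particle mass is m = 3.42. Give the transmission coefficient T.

Above the barrier the interior wavenumber is k₂ = √(2m(E − U))/ℏ = 3.171, giving phase k₂a = 5.517.
Matching at both interfaces gives T⁻¹ = 1 + U² sin²(k₂a) / [4E(E − U)] = 1.369, hence T = 0.731.

T = 0.731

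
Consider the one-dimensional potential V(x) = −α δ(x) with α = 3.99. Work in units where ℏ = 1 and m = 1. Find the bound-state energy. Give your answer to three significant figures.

E = -7.96

The bound state is ψ(x) = √κ e^{−κ|x|}. The derivative jump ψ'(0⁺) − ψ'(0⁻) = −(2mα/ℏ²)ψ(0) fixes κ = mα/ℏ² = 3.990.
Then E = −ℏ²κ²/(2m) = −mα²/(2ℏ²) = -7.960.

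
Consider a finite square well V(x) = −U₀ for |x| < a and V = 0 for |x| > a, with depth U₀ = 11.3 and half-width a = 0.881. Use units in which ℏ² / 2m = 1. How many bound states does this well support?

N = 2

The dimensionless depth is z₀ = a√(2mU₀)/ℏ = 0.881 × √(11.30) = 2.962.
A new bound state (alternating even/odd) appears each time z₀ passes a multiple of π/2, so N = ⌊2z₀/π⌋ + 1 = ⌊1.885⌋ + 1 = 2.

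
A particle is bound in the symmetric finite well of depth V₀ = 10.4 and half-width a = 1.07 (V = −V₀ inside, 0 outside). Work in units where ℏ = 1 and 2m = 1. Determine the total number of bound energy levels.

N = 3

Define the well-strength parameter z₀ = (a/ℏ)√(2mV₀) = 1.07 × √(2·0.5·10.4) = 3.451.
A new bound state (alternating even/odd) appears each time z₀ passes a multiple of π/2, so N = ⌊2z₀/π⌋ + 1 = ⌊2.197⌋ + 1 = 3.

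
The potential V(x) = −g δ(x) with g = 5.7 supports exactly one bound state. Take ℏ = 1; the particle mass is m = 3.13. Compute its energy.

E = -50.8

The bound state is ψ(x) = √κ e^{−κ|x|}. The derivative jump ψ'(0⁺) − ψ'(0⁻) = −(2mg/ℏ²)ψ(0) fixes κ = mg/ℏ² = 17.84.
Then E = −ℏ²κ²/(2m) = −mg²/(2ℏ²) = -50.85.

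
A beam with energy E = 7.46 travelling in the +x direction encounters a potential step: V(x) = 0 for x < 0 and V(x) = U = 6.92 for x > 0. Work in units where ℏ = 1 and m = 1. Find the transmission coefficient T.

The wavenumbers are k₁ = √(2mE)/ℏ = 3.863 on the left and k₂ = √(2m(E − U))/ℏ = 1.039 on the right.
Continuity of ψ and ψ′ at the step yields the reflection amplitude r = (k₁ − k₂)/(k₁ + k₂) = 0.5760; thus R = |r|² = 0.3318, T = 0.6682.

T = 0.668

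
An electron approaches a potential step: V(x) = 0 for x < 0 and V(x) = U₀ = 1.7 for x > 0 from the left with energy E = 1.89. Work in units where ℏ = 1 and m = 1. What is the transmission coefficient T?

On each side the TISE gives plane waves with k = √(2m(E − V))/ℏ: k₁ = √(2·1·1.89) = 1.944, k₂ = √(2·1·0.19) = 0.6164.
Matching ψ and ψ′ at x = 0 gives r = (k₁ − k₂)/(k₁ + k₂), so R = r² = 0.2689 and T = 1 − R = 0.7311.

T = 0.731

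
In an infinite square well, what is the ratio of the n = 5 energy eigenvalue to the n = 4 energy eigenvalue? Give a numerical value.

Since E_n ∝ n², the ratio is (5/4)² = 1.5625.

1.5625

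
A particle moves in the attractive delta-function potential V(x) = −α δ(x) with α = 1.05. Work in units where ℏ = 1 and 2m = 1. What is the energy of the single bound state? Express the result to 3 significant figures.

The bound state is ψ(x) = √κ e^{−κ|x|}. The derivative jump ψ'(0⁺) − ψ'(0⁻) = −(2mα/ℏ²)ψ(0) fixes κ = mα/ℏ² = 0.5250.
Then E = −ℏ²κ²/(2m) = −mα²/(2ℏ²) = -0.2756.

E = -0.276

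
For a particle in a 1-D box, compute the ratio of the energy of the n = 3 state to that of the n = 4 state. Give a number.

0.5625

Since E_n ∝ n², the ratio is (3/4)² = 0.5625.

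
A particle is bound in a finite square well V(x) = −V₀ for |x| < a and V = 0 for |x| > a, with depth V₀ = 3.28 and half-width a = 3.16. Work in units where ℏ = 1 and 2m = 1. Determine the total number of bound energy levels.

The dimensionless depth is z₀ = a√(2mV₀)/ℏ = 3.16 × √(3.280) = 5.723.
A new bound state (alternating even/odd) appears each time z₀ passes a multiple of π/2, so N = ⌊2z₀/π⌋ + 1 = ⌊3.643⌋ + 1 = 4.

N = 4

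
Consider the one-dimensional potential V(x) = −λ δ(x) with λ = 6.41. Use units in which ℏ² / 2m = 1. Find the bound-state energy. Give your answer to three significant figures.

E = -10.3

The bound state is ψ(x) = √κ e^{−κ|x|}. The derivative jump ψ'(0⁺) − ψ'(0⁻) = −(2mλ/ℏ²)ψ(0) fixes κ = mλ/ℏ² = 3.205.
Then E = −ℏ²κ²/(2m) = −mλ²/(2ℏ²) = -10.27.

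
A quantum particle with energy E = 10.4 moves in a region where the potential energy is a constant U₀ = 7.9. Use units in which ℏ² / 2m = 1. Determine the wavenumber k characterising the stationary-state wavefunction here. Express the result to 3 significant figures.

k = 1.58

With E > U₀ the solution is oscillatory, ψ ∝ e^{±ikx} with k = √(2m(E − U₀))/ℏ.
k = √(2 × 0.5 × 2.5) = 1.581.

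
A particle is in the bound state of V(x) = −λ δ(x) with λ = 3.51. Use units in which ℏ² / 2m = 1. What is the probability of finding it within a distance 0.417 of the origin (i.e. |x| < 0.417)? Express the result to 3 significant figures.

The normalised bound state is ψ = √κ e^{−κ|x|} with κ = mλ/ℏ² = 1.755.
P(|x| < d) = ∫_{−d}^{d} κ e^{−2κ|x|} dx = 1 − e^{−2κd} = 1 − e^{−1.464} = 0.7686.

P = 0.769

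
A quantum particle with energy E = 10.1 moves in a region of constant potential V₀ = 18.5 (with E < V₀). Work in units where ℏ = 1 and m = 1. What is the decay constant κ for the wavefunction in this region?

Since E < V₀ the TISE in this region is ψ'' = κ²ψ with κ = √(2m(V₀ − E))/ℏ.
κ = √(2 × 1 × 8.4) = 4.099.

κ = 4.10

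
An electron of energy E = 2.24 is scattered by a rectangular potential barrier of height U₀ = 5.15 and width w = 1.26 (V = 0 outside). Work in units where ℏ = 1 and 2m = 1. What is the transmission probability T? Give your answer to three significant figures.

T = 0.0520

Since E < U₀ the interior solution is evanescent with decay constant κ = √(2m(U₀ − E))/ℏ = 1.706.
κw = 2.149, sinh(κw) = 4.232.
Matching ψ, ψ′ at both faces gives T = [1 + U₀² sinh²(κw) / (4E(U₀ − E))]⁻¹ = 1/19.21 = 0.0520.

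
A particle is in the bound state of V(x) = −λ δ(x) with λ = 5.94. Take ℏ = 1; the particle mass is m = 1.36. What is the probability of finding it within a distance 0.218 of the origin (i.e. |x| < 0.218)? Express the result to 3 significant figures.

P = 0.970

The normalised bound state is ψ = √κ e^{−κ|x|} with κ = mλ/ℏ² = 8.078.
P(|x| < d) = ∫_{−d}^{d} κ e^{−2κ|x|} dx = 1 − e^{−2κd} = 1 − e^{−3.522} = 0.9705.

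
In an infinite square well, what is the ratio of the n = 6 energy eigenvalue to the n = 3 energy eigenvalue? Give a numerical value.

E_n = n²π²ℏ²/(2mL²) so the ratio is n₂²/n₁² = 36/9 = 4.

4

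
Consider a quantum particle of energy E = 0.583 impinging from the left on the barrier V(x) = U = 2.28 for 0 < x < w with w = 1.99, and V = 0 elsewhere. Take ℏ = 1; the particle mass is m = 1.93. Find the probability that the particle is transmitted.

Since E < U the interior solution is evanescent with decay constant κ = √(2m(U − E))/ℏ = 2.559.
κw = 5.093, sinh(κw) = 81.45.
The exact tunnelling result is T⁻¹ = 1 + U² sinh²(κw) / [4E(U − E)] = 8715, so T = 0.000115.

T = 0.000115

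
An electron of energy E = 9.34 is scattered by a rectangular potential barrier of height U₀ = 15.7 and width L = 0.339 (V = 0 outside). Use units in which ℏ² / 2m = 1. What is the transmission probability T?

T = 0.510

Since E < U₀ the interior solution is evanescent with decay constant κ = √(2m(U₀ − E))/ℏ = 2.522.
κL = 0.8549, sinh(κL) = 0.9629.
Matching ψ, ψ′ at both faces gives T = [1 + U₀² sinh²(κL) / (4E(U₀ − E))]⁻¹ = 1/1.962 = 0.510.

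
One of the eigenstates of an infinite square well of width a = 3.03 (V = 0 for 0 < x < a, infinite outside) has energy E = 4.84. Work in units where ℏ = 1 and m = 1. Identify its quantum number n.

n = 3

For an infinite well E_n = n²π²ℏ²/(2ma²), so n = (a/πℏ)√(2mE).
n = (3.03/π) × √(2 × 1 × 4.84) = 3.001 → n = 3.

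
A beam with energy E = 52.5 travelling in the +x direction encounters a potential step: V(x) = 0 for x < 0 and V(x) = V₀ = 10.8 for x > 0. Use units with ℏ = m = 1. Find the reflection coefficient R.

The wavenumbers are k₁ = √(2mE)/ℏ = 10.25 on the left and k₂ = √(2m(E − V₀))/ℏ = 9.132 on the right.
Continuity of ψ and ψ′ at the step yields the reflection amplitude r = (k₁ − k₂)/(k₁ + k₂) = 0.05751; thus R = |r|² = 0.003308, T = 0.9967.

R = 0.00331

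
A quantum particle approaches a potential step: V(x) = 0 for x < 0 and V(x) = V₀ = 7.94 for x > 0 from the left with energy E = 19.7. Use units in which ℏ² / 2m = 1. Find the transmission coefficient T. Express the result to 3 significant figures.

T = 0.984

The wavenumbers are k₁ = √(2mE)/ℏ = 4.438 on the left and k₂ = √(2m(E − V₀))/ℏ = 3.429 on the right.
Matching ψ and ψ′ at x = 0 gives r = (k₁ − k₂)/(k₁ + k₂), so R = r² = 0.01645 and T = 1 − R = 0.9835.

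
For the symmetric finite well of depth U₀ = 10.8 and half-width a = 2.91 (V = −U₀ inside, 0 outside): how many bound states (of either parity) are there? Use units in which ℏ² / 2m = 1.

The dimensionless depth is z₀ = a√(2mU₀)/ℏ = 2.91 × √(10.80) = 9.563.
The even/odd transcendental equations gain one root per π/2 in z₀, giving N = 1 + ⌊2z₀/π⌋ = 1 + ⌊6.088⌋ = 7.

N = 7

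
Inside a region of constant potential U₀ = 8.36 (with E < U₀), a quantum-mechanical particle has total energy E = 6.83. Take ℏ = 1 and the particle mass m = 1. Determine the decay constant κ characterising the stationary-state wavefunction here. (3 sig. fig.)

Since E < U₀ the TISE in this region is ψ'' = κ²ψ with κ = √(2m(U₀ − E))/ℏ.
κ = √(2 × 1 × 1.53) = 1.749.

κ = 1.75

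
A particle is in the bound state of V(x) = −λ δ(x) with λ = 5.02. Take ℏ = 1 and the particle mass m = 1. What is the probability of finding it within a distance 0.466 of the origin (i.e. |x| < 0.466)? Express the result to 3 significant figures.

The normalised bound state is ψ = √κ e^{−κ|x|} with κ = mλ/ℏ² = 5.020.
P(|x| < d) = ∫_{−d}^{d} κ e^{−2κ|x|} dx = 1 − e^{−2κd} = 1 − e^{−4.679} = 0.9907.

P = 0.991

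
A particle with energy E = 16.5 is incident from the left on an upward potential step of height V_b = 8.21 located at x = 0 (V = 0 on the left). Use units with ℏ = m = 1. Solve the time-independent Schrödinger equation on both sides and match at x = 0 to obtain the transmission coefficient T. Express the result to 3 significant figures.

The wavenumbers are k₁ = √(2mE)/ℏ = 5.745 on the left and k₂ = √(2m(E − V_b))/ℏ = 4.072 on the right.
Matching ψ and ψ′ at x = 0 gives r = (k₁ − k₂)/(k₁ + k₂), so R = r² = 0.02904 and T = 1 − R = 0.9710.

T = 0.971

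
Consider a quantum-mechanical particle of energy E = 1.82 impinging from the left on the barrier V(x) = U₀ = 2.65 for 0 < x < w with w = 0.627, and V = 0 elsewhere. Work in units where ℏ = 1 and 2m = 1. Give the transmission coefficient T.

T = 0.703

E < U₀: inside the barrier ψ ∝ e^{±κx} with κ = √(2m(U₀ − E))/ℏ = 0.9110.
κw = 0.5712, sinh(κw) = 0.6028.
Matching ψ, ψ′ at both faces gives T = [1 + U₀² sinh²(κw) / (4E(U₀ − E))]⁻¹ = 1/1.422 = 0.703.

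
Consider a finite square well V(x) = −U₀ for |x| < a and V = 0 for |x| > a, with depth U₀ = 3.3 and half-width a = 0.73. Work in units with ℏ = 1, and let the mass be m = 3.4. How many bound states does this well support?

Define the well-strength parameter z₀ = (a/ℏ)√(2mU₀) = 0.73 × √(2·3.4·3.3) = 3.458.
The even/odd transcendental equations gain one root per π/2 in z₀, giving N = 1 + ⌊2z₀/π⌋ = 1 + ⌊2.201⌋ = 3.

N = 3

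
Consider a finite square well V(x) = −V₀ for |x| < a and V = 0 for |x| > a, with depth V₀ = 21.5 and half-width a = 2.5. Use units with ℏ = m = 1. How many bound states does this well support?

Define the well-strength parameter z₀ = (a/ℏ)√(2mV₀) = 2.5 × √(2·1·21.5) = 16.39.
The even/odd transcendental equations gain one root per π/2 in z₀, giving N = 1 + ⌊2z₀/π⌋ = 1 + ⌊10.44⌋ = 11.

N = 11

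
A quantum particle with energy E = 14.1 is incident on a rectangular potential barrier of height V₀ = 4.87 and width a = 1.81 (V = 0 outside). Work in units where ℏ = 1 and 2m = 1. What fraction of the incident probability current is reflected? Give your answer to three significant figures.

E > V₀: inside the barrier k₂ = √(2m(E − V₀))/ℏ = 3.038, k₂a = 5.499.
Matching at both interfaces gives T⁻¹ = 1 + V₀² sin²(k₂a) / [4E(E − V₀)] = 1.023, hence T = 0.978.
R = 1 − T = 0.0222.

R = 0.0222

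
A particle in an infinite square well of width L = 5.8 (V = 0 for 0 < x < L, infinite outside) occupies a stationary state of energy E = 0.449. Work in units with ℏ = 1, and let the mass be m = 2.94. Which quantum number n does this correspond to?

For an infinite well E_n = n²π²ℏ²/(2mL²), so n = (L/πℏ)√(2mE).
n = (5.8/π) × √(2 × 2.94 × 0.449) = 3.000 → n = 3.

n = 3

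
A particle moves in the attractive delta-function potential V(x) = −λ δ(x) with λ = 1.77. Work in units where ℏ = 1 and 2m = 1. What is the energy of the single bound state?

E = -0.783

For x ≠ 0 the bound state is ψ ∝ e^{−κ|x|}; integrating the TISE across the delta gives the cusp condition 2κ = 2mλ/ℏ², so κ = 0.8850.
Then E = −ℏ²κ²/(2m) = −mλ²/(2ℏ²) = -0.7832.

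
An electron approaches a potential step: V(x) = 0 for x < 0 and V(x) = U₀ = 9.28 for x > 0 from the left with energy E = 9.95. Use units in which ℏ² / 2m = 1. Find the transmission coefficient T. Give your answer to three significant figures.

The wavenumbers are k₁ = √(2mE)/ℏ = 3.154 on the left and k₂ = √(2m(E − U₀))/ℏ = 0.8185 on the right.
Continuity of ψ and ψ′ at the step yields the reflection amplitude r = (k₁ − k₂)/(k₁ + k₂) = 0.5879; thus R = |r|² = 0.3457, T = 0.6543.

T = 0.654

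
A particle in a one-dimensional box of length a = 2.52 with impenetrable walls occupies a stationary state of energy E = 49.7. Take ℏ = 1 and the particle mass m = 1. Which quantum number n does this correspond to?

For an infinite well E_n = n²π²ℏ²/(2ma²), so n = (a/πℏ)√(2mE).
n = (2.52/π) × √(2 × 1 × 49.7) = 7.997 → n = 8.

n = 8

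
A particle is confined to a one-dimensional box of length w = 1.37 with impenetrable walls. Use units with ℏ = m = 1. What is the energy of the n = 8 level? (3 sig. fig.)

E = 168

The infinite-well eigenfunctions ψ_n = √(2/w) sin(nπx/w) vanish at both walls, giving E_n = n²π²ℏ²/(2mw²).
E_8 = 8² × π² / (2 × 1 × 1.37²) = 168.3.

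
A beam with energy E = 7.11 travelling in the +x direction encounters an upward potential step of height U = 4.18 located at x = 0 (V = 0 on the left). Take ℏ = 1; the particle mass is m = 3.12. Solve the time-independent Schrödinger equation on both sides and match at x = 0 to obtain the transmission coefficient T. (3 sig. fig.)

On each side the TISE gives plane waves with k = √(2m(E − V))/ℏ: k₁ = √(2·3.12·7.11) = 6.661, k₂ = √(2·3.12·2.93) = 4.276.
Continuity of ψ and ψ′ at the step yields the reflection amplitude r = (k₁ − k₂)/(k₁ + k₂) = 0.2181; thus R = |r|² = 0.04755, T = 0.9524.

T = 0.952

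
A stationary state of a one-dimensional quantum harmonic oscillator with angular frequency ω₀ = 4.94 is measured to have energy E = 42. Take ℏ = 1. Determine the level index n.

Invert E_n = (n + ½)ℏω₀: n = E/ℏω₀ − ½ = 8.002, so n = 8.

n = 8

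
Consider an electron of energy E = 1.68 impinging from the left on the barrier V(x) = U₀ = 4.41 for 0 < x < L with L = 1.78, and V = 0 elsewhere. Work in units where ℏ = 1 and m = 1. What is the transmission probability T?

Since E < U₀ the interior solution is evanescent with decay constant κ = √(2m(U₀ − E))/ℏ = 2.337.
κL = 4.159, sinh(κL) = 32.00.
Matching ψ, ψ′ at both faces gives T = [1 + U₀² sinh²(κL) / (4E(U₀ − E))]⁻¹ = 1/1087 = 0.000920.

T = 0.000920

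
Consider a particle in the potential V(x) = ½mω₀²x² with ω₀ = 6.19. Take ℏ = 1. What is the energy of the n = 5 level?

Using E_n = (n + ½)ℏω₀: E_5 = 5.5 × 6.19 = 34.05.

E = 34.0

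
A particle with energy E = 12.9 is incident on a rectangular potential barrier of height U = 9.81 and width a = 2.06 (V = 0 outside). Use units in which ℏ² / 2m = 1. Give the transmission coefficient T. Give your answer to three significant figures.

E > U: inside the barrier k₂ = √(2m(E − U))/ℏ = 1.758, k₂a = 3.621.
T = [1 + U² sin²(k₂a) / (4E(E − U))]⁻¹ = 1/1.128 = 0.886.

T = 0.886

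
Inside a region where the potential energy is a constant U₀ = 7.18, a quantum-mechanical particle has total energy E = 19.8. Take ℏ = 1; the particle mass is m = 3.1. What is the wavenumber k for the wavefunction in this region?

k = 8.85

With E > U₀ the solution is oscillatory, ψ ∝ e^{±ikx} with k = √(2m(E − U₀))/ℏ.
k = √(2 × 3.1 × 12.62) = 8.846.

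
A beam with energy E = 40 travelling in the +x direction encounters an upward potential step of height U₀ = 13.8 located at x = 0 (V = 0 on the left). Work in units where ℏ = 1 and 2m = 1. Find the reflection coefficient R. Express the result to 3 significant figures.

R = 0.0111

On each side the TISE gives plane waves with k = √(2m(E − V))/ℏ: k₁ = √(2·½·40) = 6.325, k₂ = √(2·½·26.2) = 5.119.
Matching ψ and ψ′ at x = 0 gives r = (k₁ − k₂)/(k₁ + k₂), so R = r² = 0.01111 and T = 1 − R = 0.9889.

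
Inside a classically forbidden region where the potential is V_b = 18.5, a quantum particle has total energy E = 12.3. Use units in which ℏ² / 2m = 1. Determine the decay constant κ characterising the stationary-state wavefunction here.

Since E < V_b the TISE in this region is ψ'' = κ²ψ with κ = √(2m(V_b − E))/ℏ.
κ = √(2 × 0.5 × 6.2) = 2.490.

κ = 2.49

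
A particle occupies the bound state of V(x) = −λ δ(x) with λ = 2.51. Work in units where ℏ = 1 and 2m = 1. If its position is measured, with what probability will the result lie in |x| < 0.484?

P = 0.703

The normalised bound state is ψ = √κ e^{−κ|x|} with κ = mλ/ℏ² = 1.255.
P(|x| < d) = ∫_{−d}^{d} κ e^{−2κ|x|} dx = 1 − e^{−2κd} = 1 − e^{−1.215} = 0.7032.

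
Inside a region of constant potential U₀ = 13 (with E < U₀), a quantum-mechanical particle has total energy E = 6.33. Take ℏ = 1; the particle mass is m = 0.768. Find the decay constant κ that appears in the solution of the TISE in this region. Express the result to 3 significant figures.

κ = 3.20

Since E < U₀ the TISE in this region is ψ'' = κ²ψ with κ = √(2m(U₀ − E))/ℏ.
κ = √(2 × 0.768 × 6.67) = 3.201.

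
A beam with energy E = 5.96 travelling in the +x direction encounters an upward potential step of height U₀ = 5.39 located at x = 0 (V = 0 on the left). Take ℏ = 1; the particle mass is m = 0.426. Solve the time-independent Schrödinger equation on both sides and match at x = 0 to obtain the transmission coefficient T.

On each side the TISE gives plane waves with k = √(2m(E − V))/ℏ: k₁ = √(2·0.426·5.96) = 2.253, k₂ = √(2·0.426·0.57) = 0.6969.
Matching ψ and ψ′ at x = 0 gives r = (k₁ − k₂)/(k₁ + k₂), so R = r² = 0.2783 and T = 1 − R = 0.7217.

T = 0.722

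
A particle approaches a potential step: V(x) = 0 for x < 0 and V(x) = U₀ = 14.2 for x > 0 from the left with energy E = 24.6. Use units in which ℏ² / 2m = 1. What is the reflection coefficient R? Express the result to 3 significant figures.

R = 0.0449

The wavenumbers are k₁ = √(2mE)/ℏ = 4.960 on the left and k₂ = √(2m(E − U₀))/ℏ = 3.225 on the right.
Matching ψ and ψ′ at x = 0 gives r = (k₁ − k₂)/(k₁ + k₂), so R = r² = 0.04493 and T = 1 − R = 0.9551.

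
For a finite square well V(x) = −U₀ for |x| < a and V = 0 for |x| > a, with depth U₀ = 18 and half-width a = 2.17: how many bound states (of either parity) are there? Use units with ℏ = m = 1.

N = 9

The dimensionless depth is z₀ = a√(2mU₀)/ℏ = 2.17 × √(36.00) = 13.02.
A new bound state (alternating even/odd) appears each time z₀ passes a multiple of π/2, so N = ⌊2z₀/π⌋ + 1 = ⌊8.289⌋ + 1 = 9.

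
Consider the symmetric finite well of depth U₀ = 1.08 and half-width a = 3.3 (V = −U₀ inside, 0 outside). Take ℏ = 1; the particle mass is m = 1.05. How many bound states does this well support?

N = 4

The dimensionless depth is z₀ = a√(2mU₀)/ℏ = 3.3 × √(2.268) = 4.970.
A new bound state (alternating even/odd) appears each time z₀ passes a multiple of π/2, so N = ⌊2z₀/π⌋ + 1 = ⌊3.164⌋ + 1 = 4.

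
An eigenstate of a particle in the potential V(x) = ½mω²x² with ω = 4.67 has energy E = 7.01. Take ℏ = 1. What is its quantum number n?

E_n = ℏω(n + ½) ⇒ n = E/(ℏω) − ½ = 7.01/4.67 − 0.5 = 1.001 → n = 1.

n = 1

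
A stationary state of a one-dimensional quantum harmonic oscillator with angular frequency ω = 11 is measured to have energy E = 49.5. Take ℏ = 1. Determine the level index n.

E_n = ℏω(n + ½) ⇒ n = E/(ℏω) − ½ = 49.5/11 − 0.5 = 4.000 → n = 4.

n = 4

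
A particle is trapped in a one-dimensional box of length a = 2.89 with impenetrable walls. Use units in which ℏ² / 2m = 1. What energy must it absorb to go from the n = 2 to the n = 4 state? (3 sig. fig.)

ΔE = 14.2

E_n = n²π²ℏ²/(2ma²), so ΔE = (4² − 2²) π²ℏ²/(2ma²).
ΔE = 12 × π² / (2 × 0.5 × 2.89²) = 14.18.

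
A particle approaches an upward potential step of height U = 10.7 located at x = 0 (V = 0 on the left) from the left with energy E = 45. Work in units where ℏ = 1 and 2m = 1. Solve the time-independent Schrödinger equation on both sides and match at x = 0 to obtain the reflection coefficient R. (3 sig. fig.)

R = 0.00459

On each side the TISE gives plane waves with k = √(2m(E − V))/ℏ: k₁ = √(2·½·45) = 6.708, k₂ = √(2·½·34.3) = 5.857.
Continuity of ψ and ψ′ at the step yields the reflection amplitude r = (k₁ − k₂)/(k₁ + k₂) = 0.06778; thus R = |r|² = 0.004593, T = 0.9954.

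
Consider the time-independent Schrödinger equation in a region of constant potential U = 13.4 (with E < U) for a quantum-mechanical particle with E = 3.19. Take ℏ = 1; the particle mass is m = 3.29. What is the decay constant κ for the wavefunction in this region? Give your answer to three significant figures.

κ = 8.20

Since E < U the TISE in this region is ψ'' = κ²ψ with κ = √(2m(U − E))/ℏ.
κ = √(2 × 3.29 × 10.21) = 8.196.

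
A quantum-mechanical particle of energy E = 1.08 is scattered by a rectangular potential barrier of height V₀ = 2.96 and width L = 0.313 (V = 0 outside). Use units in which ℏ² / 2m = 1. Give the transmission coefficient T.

T = 0.826

Since E < V₀ the interior solution is evanescent with decay constant κ = √(2m(V₀ − E))/ℏ = 1.371.
κL = 0.4292, sinh(κL) = 0.4425.
Matching ψ, ψ′ at both faces gives T = [1 + V₀² sinh²(κL) / (4E(V₀ − E))]⁻¹ = 1/1.211 = 0.826.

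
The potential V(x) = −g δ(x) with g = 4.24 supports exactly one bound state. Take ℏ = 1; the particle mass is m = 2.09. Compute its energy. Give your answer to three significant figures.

For x ≠ 0 the bound state is ψ ∝ e^{−κ|x|}; integrating the TISE across the delta gives the cusp condition 2κ = 2mg/ℏ², so κ = 8.862.
Then E = −ℏ²κ²/(2m) = −mg²/(2ℏ²) = -18.79.

E = -18.8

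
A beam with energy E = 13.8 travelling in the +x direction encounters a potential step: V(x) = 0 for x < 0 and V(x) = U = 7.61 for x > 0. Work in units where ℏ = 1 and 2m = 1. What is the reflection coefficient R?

R = 0.0391

On each side the TISE gives plane waves with k = √(2m(E − V))/ℏ: k₁ = √(2·½·13.8) = 3.715, k₂ = √(2·½·6.19) = 2.488.
Matching ψ and ψ′ at x = 0 gives r = (k₁ − k₂)/(k₁ + k₂), so R = r² = 0.03912 and T = 1 − R = 0.9609.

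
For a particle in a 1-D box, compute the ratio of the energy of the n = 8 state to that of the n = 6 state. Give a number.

Since E_n ∝ n², the ratio is (8/6)² = 1.77778.

1.77778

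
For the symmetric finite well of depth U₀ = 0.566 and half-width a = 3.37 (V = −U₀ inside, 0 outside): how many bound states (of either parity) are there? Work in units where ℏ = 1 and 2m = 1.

N = 2

The dimensionless depth is z₀ = a√(2mU₀)/ℏ = 3.37 × √(0.5660) = 2.535.
The even/odd transcendental equations gain one root per π/2 in z₀, giving N = 1 + ⌊2z₀/π⌋ = 1 + ⌊1.614⌋ = 2.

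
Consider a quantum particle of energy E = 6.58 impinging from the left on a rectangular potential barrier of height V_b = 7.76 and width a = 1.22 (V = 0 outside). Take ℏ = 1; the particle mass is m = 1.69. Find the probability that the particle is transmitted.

Since E < V_b the interior solution is evanescent with decay constant κ = √(2m(V_b − E))/ℏ = 1.997.
κa = 2.436, sinh(κa) = 5.673.
Matching ψ, ψ′ at both faces gives T = [1 + V_b² sinh²(κa) / (4E(V_b − E))]⁻¹ = 1/63.39 = 0.0158.

T = 0.0158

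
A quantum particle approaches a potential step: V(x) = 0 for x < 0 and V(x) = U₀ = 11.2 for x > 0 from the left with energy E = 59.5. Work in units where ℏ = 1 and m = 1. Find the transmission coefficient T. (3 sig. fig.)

The wavenumbers are k₁ = √(2mE)/ℏ = 10.91 on the left and k₂ = √(2m(E − U₀))/ℏ = 9.829 on the right.
Continuity of ψ and ψ′ at the step yields the reflection amplitude r = (k₁ − k₂)/(k₁ + k₂) = 0.05209; thus R = |r|² = 0.002713, T = 0.9973.

T = 0.997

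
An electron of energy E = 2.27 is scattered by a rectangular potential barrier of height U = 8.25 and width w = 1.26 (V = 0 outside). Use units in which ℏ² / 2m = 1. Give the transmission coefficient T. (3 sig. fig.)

E < U: inside the barrier ψ ∝ e^{±κx} with κ = √(2m(U − E))/ℏ = 2.445.
κw = 3.081, sinh(κw) = 10.87.
The exact tunnelling result is T⁻¹ = 1 + U² sinh²(κw) / [4E(U − E)] = 149.1, so T = 0.00671.

T = 0.00671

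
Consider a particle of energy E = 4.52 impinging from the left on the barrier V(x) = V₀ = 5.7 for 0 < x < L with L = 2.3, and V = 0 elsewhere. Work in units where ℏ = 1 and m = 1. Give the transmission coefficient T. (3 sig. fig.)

T = 0.00224

E < V₀: inside the barrier ψ ∝ e^{±κx} with κ = √(2m(V₀ − E))/ℏ = 1.536.
κL = 3.533, sinh(κL) = 17.10.
The exact tunnelling result is T⁻¹ = 1 + V₀² sinh²(κL) / [4E(V₀ − E)] = 446.5, so T = 0.00224.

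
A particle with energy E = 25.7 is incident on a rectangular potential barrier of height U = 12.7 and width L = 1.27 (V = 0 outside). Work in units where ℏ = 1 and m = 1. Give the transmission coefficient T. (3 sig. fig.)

Above the barrier the interior wavenumber is k₂ = √(2m(E − U))/ℏ = 5.099, giving phase k₂L = 6.476.
Matching at both interfaces gives T⁻¹ = 1 + U² sin²(k₂L) / [4E(E − U)] = 1.004, hence T = 0.996.

T = 0.996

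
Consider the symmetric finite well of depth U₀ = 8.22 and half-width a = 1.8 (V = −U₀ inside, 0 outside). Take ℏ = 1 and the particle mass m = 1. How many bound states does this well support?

Define the well-strength parameter z₀ = (a/ℏ)√(2mU₀) = 1.8 × √(2·1·8.22) = 7.298.
A new bound state (alternating even/odd) appears each time z₀ passes a multiple of π/2, so N = ⌊2z₀/π⌋ + 1 = ⌊4.646⌋ + 1 = 5.

N = 5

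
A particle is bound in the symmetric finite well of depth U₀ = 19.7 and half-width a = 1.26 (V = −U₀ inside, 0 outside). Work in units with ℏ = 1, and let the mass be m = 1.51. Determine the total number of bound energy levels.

The dimensionless depth is z₀ = a√(2mU₀)/ℏ = 1.26 × √(59.49) = 9.719.
A new bound state (alternating even/odd) appears each time z₀ passes a multiple of π/2, so N = ⌊2z₀/π⌋ + 1 = ⌊6.187⌋ + 1 = 7.

N = 7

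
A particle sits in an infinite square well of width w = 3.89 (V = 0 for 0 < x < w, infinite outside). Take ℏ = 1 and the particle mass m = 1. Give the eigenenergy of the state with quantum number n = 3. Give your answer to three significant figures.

E = 2.94

Requiring ψ(0) = ψ(w) = 0 quantises k = nπ/w, hence E_n = ℏ²k²/2m = n²π²ℏ²/(2mw²).
E_3 = 3² × π² / (2 × 1 × 3.89²) = 2.935.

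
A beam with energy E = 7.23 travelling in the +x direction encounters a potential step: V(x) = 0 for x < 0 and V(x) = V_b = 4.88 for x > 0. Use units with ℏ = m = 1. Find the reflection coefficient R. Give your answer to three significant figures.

R = 0.0750

On each side the TISE gives plane waves with k = √(2m(E − V))/ℏ: k₁ = √(2·1·7.23) = 3.803, k₂ = √(2·1·2.35) = 2.168.
Matching ψ and ψ′ at x = 0 gives r = (k₁ − k₂)/(k₁ + k₂), so R = r² = 0.07496 and T = 1 − R = 0.9250.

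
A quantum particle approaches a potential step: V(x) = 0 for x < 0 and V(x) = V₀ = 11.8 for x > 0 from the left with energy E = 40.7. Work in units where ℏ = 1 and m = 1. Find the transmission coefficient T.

The wavenumbers are k₁ = √(2mE)/ℏ = 9.022 on the left and k₂ = √(2m(E − V₀))/ℏ = 7.603 on the right.
Continuity of ψ and ψ′ at the step yields the reflection amplitude r = (k₁ − k₂)/(k₁ + k₂) = 0.08539; thus R = |r|² = 0.007291, T = 0.9927.

T = 0.993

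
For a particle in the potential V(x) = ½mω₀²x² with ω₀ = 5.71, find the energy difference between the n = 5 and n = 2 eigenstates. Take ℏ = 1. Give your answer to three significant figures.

E_n = ℏω₀(n + ½), so ΔE = (5 − 2) ℏω₀ = 3 × 5.71 = 17.13.

ΔE = 17.1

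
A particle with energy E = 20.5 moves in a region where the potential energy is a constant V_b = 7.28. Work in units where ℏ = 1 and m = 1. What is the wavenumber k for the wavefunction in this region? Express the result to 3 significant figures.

k = 5.14

With E > V_b the solution is oscillatory, ψ ∝ e^{±ikx} with k = √(2m(E − V_b))/ℏ.
k = √(2 × 1 × 13.22) = 5.142.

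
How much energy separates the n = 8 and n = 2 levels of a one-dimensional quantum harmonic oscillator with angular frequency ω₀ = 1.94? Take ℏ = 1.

E_n = ℏω₀(n + ½), so ΔE = (8 − 2) ℏω₀ = 6 × 1.94 = 11.64.

ΔE = 11.6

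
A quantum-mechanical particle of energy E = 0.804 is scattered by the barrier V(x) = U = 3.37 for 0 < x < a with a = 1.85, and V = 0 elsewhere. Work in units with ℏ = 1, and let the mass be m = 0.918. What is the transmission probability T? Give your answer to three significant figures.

E < U: inside the barrier ψ ∝ e^{±κx} with κ = √(2m(U − E))/ℏ = 2.171.
κa = 4.015, sinh(κa) = 27.72.
The exact tunnelling result is T⁻¹ = 1 + U² sinh²(κa) / [4E(U − E)] = 1058, so T = 0.000945.

T = 0.000945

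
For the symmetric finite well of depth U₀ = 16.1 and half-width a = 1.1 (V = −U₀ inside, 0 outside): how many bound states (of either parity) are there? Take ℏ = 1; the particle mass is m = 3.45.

N = 8

Define the well-strength parameter z₀ = (a/ℏ)√(2mU₀) = 1.1 × √(2·3.45·16.1) = 11.59.
A new bound state (alternating even/odd) appears each time z₀ passes a multiple of π/2, so N = ⌊2z₀/π⌋ + 1 = ⌊7.381⌋ + 1 = 8.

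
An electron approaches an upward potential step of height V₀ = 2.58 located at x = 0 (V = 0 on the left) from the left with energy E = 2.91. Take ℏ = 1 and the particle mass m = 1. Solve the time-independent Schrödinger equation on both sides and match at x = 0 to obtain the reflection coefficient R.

The wavenumbers are k₁ = √(2mE)/ℏ = 2.412 on the left and k₂ = √(2m(E − V₀))/ℏ = 0.8124 on the right.
Matching ψ and ψ′ at x = 0 gives r = (k₁ − k₂)/(k₁ + k₂), so R = r² = 0.2462 and T = 1 − R = 0.7538.

R = 0.246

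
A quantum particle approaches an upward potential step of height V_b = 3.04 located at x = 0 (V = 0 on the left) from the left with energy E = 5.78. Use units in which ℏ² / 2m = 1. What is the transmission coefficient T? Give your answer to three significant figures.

T = 0.966

The wavenumbers are k₁ = √(2mE)/ℏ = 2.404 on the left and k₂ = √(2m(E − V_b))/ℏ = 1.655 on the right.
Continuity of ψ and ψ′ at the step yields the reflection amplitude r = (k₁ − k₂)/(k₁ + k₂) = 0.1845; thus R = |r|² = 0.03403, T = 0.9660.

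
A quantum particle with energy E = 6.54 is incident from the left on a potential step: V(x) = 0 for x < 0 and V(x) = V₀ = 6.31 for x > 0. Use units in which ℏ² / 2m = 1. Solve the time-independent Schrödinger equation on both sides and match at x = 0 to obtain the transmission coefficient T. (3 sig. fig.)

T = 0.532

On each side the TISE gives plane waves with k = √(2m(E − V))/ℏ: k₁ = √(2·½·6.54) = 2.557, k₂ = √(2·½·0.23) = 0.4796.
Continuity of ψ and ψ′ at the step yields the reflection amplitude r = (k₁ − k₂)/(k₁ + k₂) = 0.6842; thus R = |r|² = 0.4681, T = 0.5319.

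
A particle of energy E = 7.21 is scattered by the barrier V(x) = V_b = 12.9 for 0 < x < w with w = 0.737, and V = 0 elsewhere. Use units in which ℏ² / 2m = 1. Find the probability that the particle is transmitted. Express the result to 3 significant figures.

Since E < V_b the interior solution is evanescent with decay constant κ = √(2m(V_b − E))/ℏ = 2.385.
κw = 1.758, sinh(κw) = 2.814.
Matching ψ, ψ′ at both faces gives T = [1 + V_b² sinh²(κw) / (4E(V_b − E))]⁻¹ = 1/9.032 = 0.111.

T = 0.111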